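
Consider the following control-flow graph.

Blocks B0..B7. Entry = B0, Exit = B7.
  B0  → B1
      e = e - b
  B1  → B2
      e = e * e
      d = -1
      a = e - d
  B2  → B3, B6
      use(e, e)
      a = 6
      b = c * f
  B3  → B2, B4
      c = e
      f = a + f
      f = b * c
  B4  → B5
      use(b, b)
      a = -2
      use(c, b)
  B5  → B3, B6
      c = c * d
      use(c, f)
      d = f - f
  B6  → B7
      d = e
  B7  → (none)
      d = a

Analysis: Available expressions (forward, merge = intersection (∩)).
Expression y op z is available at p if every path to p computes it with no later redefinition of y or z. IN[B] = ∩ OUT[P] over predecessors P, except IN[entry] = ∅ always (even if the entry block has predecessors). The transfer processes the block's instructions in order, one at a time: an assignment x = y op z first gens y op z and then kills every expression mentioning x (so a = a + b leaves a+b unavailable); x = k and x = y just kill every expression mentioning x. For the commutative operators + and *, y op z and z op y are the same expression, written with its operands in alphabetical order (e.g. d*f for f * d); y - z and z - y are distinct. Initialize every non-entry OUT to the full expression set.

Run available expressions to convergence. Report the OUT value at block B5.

Converged values:
  B0: | IN={} | OUT={}
  B1: | IN={} | OUT={e-d}
  B2: | IN={} | OUT={c*f}
  B3: | IN={} | OUT={b*c}
  B4: | IN={b*c} | OUT={b*c}
  B5: | IN={b*c} | OUT={f-f}
  B6: | IN={} | OUT={}
  B7: | IN={} | OUT={}

Merge at B5: IN[B5] = OUT[B4] = {b*c}
Applying B5's transfer function to that IN value gives OUT[B5] (row B5 above).

Answer: {f-f}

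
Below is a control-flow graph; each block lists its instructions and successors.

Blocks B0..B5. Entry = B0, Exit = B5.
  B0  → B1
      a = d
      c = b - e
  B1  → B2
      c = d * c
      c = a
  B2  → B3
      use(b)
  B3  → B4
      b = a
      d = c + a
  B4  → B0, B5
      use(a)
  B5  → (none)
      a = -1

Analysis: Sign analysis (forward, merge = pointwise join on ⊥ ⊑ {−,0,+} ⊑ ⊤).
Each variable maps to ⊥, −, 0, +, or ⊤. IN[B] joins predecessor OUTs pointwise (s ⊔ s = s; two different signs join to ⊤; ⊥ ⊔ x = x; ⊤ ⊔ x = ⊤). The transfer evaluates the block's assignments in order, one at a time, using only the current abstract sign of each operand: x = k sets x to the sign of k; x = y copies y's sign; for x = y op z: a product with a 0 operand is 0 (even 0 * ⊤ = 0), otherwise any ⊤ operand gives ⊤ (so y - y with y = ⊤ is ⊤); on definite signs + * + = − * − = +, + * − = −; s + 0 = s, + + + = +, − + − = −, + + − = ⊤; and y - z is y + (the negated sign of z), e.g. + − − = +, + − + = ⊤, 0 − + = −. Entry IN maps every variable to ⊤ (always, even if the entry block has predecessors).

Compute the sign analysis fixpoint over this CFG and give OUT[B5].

Answer: {a: -, b: ⊤, c: ⊤, d: ⊤, e: ⊤, f: ⊤}

Trace:
Per-block solution:
  B0:   IN=(all ⊤)   OUT=(all ⊤)
  B1:   IN=(all ⊤)   OUT=(all ⊤)
  B2:   IN=(all ⊤)   OUT=(all ⊤)
  B3:   IN=(all ⊤)   OUT=(all ⊤)
  B4:   IN=(all ⊤)   OUT=(all ⊤)
  B5:   IN=(all ⊤)   OUT={a:-; rest ⊤}

Merge at B5: IN[B5] = OUT[B4] = {a: ⊤, b: ⊤, c: ⊤, d: ⊤, e: ⊤, f: ⊤}
Applying B5's transfer function to that IN value gives OUT[B5] (row B5 above).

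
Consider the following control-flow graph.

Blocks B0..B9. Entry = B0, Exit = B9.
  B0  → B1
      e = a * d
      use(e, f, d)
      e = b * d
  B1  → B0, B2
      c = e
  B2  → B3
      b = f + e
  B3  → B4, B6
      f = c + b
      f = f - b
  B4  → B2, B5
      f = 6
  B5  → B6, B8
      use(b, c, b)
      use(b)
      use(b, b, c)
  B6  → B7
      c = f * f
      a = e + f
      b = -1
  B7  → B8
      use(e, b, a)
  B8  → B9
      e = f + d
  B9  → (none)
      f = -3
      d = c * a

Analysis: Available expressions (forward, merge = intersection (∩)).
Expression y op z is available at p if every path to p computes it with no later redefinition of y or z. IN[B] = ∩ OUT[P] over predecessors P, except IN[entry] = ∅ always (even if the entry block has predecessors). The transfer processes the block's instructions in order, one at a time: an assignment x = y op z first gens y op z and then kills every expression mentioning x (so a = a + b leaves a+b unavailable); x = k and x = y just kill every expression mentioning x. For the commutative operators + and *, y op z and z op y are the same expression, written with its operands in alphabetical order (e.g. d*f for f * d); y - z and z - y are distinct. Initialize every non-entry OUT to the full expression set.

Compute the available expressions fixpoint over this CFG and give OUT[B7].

Answer: {e+f, f*f}

Derivation:
Per-block solution:
  B0: | IN={} | OUT={a*d, b*d}
  B1: | IN={a*d, b*d} | OUT={a*d, b*d}
  B2: | IN={a*d} | OUT={a*d, e+f}
  B3: | IN={a*d, e+f} | OUT={a*d, b+c}
  B4: | IN={a*d, b+c} | OUT={a*d, b+c}
  B5: | IN={a*d, b+c} | OUT={a*d, b+c}
  B6: | IN={a*d, b+c} | OUT={e+f, f*f}
  B7: | IN={e+f, f*f} | OUT={e+f, f*f}
  B8: | IN={} | OUT={d+f}
  B9: | IN={d+f} | OUT={a*c}

Merge at B7: IN[B7] = OUT[B6] = {e+f, f*f}
Applying B7's transfer function to that IN value gives OUT[B7] (row B7 above).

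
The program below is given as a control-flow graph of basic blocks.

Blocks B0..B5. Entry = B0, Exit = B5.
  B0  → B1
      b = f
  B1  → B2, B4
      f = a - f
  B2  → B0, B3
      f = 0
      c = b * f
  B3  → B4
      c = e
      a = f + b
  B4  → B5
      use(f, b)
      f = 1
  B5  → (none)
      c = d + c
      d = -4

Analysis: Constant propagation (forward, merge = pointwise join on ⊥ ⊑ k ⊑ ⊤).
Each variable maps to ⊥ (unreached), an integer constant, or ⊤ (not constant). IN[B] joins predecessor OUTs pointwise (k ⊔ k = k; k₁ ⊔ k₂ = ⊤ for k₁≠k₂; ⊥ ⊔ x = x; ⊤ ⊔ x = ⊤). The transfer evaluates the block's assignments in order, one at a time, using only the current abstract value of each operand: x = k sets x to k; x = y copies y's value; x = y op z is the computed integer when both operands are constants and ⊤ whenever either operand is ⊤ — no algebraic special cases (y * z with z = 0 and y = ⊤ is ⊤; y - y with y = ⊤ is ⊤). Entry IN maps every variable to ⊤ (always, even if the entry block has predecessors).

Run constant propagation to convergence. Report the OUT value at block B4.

Answer: {a: ⊤, b: ⊤, c: ⊤, d: ⊤, e: ⊤, f: 1}

Derivation:
Converged values:
  B0:  IN=(all ⊤)  OUT=(all ⊤)
  B1:  IN=(all ⊤)  OUT=(all ⊤)
  B2:  IN=(all ⊤)  OUT={f:0; rest ⊤}
  B3:  IN={f:0; rest ⊤}  OUT={f:0; rest ⊤}
  B4:  IN=(all ⊤)  OUT={f:1; rest ⊤}
  B5:  IN={f:1; rest ⊤}  OUT={d:-4, f:1; rest ⊤}

Merge at B4: IN[B4] = OUT[B1] ⊔ OUT[B3] = {a: ⊤, b: ⊤, c: ⊤, d: ⊤, e: ⊤, f: ⊤}
Applying B4's transfer function to that IN value gives OUT[B4] (row B4 above).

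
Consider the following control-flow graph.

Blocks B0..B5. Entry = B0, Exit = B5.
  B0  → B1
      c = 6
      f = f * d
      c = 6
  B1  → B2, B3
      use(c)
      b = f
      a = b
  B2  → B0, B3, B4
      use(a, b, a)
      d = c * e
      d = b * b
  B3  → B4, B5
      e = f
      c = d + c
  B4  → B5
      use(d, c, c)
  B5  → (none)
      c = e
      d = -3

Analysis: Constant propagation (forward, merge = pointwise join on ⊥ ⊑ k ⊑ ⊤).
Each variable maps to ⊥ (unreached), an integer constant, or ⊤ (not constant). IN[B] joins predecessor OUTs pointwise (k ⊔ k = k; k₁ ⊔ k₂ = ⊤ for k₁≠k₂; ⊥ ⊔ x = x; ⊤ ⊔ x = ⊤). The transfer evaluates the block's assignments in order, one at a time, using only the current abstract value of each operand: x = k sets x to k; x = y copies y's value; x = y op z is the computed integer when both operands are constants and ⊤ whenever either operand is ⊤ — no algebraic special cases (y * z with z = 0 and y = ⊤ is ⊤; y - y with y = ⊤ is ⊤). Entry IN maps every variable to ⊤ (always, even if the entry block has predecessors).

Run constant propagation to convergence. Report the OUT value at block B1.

Answer: {a: ⊤, b: ⊤, c: 6, d: ⊤, e: ⊤, f: ⊤}

Working:
Fixpoint table:
  B0: | IN=(all ⊤) | OUT={c:6; rest ⊤}
  B1: | IN={c:6; rest ⊤} | OUT={c:6; rest ⊤}
  B2: | IN={c:6; rest ⊤} | OUT={c:6; rest ⊤}
  B3: | IN={c:6; rest ⊤} | OUT=(all ⊤)
  B4: | IN=(all ⊤) | OUT=(all ⊤)
  B5: | IN=(all ⊤) | OUT={d:-3; rest ⊤}

Merge at B1: IN[B1] = OUT[B0] = {a: ⊤, b: ⊤, c: 6, d: ⊤, e: ⊤, f: ⊤}
Applying B1's transfer function to that IN value gives OUT[B1] (row B1 above).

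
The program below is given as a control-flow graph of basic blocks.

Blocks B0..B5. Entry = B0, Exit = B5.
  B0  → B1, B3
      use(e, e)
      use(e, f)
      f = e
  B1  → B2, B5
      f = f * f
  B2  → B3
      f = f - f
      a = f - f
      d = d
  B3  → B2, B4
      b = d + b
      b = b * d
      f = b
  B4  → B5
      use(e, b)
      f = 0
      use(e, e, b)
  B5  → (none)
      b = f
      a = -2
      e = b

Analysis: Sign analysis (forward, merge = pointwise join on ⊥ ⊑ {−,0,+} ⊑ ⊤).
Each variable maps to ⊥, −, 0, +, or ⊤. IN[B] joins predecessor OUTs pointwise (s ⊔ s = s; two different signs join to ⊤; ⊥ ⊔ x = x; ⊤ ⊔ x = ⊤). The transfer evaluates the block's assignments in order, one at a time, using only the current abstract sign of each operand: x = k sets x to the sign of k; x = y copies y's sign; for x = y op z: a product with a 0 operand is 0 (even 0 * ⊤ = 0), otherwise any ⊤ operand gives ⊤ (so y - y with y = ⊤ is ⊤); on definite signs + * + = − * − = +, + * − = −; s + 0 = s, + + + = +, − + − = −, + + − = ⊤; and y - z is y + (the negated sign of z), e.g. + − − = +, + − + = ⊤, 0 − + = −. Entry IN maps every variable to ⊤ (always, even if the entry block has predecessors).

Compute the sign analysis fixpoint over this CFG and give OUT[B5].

Answer: {a: -, b: ⊤, c: ⊤, d: ⊤, e: ⊤, f: ⊤}

Working:
Fixpoint table:
  B0:  IN=(all ⊤)  OUT=(all ⊤)
  B1:  IN=(all ⊤)  OUT=(all ⊤)
  B2:  IN=(all ⊤)  OUT=(all ⊤)
  B3:  IN=(all ⊤)  OUT=(all ⊤)
  B4:  IN=(all ⊤)  OUT={f:0; rest ⊤}
  B5:  IN=(all ⊤)  OUT={a:-; rest ⊤}

Merge at B5: IN[B5] = OUT[B1] ⊔ OUT[B4] = {a: ⊤, b: ⊤, c: ⊤, d: ⊤, e: ⊤, f: ⊤}
Applying B5's transfer function to that IN value gives OUT[B5] (row B5 above).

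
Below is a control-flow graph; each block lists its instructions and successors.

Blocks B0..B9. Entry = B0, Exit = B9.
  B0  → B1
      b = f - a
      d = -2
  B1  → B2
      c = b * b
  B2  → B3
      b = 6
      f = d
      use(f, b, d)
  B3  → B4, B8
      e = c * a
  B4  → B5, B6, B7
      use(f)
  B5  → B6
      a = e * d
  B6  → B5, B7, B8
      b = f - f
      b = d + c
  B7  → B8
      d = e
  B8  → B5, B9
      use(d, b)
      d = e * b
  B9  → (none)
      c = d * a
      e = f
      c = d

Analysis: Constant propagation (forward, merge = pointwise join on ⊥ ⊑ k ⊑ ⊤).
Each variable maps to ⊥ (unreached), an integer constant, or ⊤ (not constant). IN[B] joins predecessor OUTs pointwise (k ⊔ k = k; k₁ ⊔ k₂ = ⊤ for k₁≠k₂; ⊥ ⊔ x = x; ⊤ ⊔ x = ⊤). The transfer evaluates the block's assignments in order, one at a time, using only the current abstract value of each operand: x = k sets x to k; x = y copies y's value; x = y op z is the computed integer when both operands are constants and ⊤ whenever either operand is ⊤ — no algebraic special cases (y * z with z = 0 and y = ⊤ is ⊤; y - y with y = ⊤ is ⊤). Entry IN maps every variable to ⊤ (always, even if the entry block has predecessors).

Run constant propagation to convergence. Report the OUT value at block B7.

Answer: {a: ⊤, b: ⊤, c: ⊤, d: ⊤, e: ⊤, f: -2}

Derivation:
Fixpoint table:
  B0: | IN=(all ⊤) | OUT={d:-2; rest ⊤}
  B1: | IN={d:-2; rest ⊤} | OUT={d:-2; rest ⊤}
  B2: | IN={d:-2; rest ⊤} | OUT={b:6, d:-2, f:-2; rest ⊤}
  B3: | IN={b:6, d:-2, f:-2; rest ⊤} | OUT={b:6, d:-2, f:-2; rest ⊤}
  B4: | IN={b:6, d:-2, f:-2; rest ⊤} | OUT={b:6, d:-2, f:-2; rest ⊤}
  B5: | IN={f:-2; rest ⊤} | OUT={f:-2; rest ⊤}
  B6: | IN={f:-2; rest ⊤} | OUT={f:-2; rest ⊤}
  B7: | IN={f:-2; rest ⊤} | OUT={f:-2; rest ⊤}
  B8: | IN={f:-2; rest ⊤} | OUT={f:-2; rest ⊤}
  B9: | IN={f:-2; rest ⊤} | OUT={e:-2, f:-2; rest ⊤}

Merge at B7: IN[B7] = OUT[B4] ⊔ OUT[B6] = {a: ⊤, b: ⊤, c: ⊤, d: ⊤, e: ⊤, f: -2}
Applying B7's transfer function to that IN value gives OUT[B7] (row B7 above).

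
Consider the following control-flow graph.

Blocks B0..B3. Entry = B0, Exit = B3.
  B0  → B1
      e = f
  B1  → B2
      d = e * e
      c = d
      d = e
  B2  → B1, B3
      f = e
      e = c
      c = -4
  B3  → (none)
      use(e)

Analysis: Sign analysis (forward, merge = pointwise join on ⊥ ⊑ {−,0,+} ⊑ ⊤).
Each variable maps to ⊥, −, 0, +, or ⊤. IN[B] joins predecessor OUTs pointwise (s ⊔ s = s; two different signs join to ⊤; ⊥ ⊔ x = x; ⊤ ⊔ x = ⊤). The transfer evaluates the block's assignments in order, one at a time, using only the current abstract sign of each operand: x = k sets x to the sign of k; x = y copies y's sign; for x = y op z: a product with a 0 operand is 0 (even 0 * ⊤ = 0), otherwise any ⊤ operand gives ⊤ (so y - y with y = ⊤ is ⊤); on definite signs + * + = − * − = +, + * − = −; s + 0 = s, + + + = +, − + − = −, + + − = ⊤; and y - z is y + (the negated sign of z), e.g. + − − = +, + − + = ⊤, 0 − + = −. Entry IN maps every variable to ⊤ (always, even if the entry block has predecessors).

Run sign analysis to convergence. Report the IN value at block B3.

Converged values:
  B0:  IN=(all ⊤)  OUT=(all ⊤)
  B1:  IN=(all ⊤)  OUT=(all ⊤)
  B2:  IN=(all ⊤)  OUT={c:-; rest ⊤}
  B3:  IN={c:-; rest ⊤}  OUT={c:-; rest ⊤}

Merge at B3: IN[B3] = OUT[B2] = {a: ⊤, b: ⊤, c: -, d: ⊤, e: ⊤, f: ⊤}

Answer: {a: ⊤, b: ⊤, c: -, d: ⊤, e: ⊤, f: ⊤}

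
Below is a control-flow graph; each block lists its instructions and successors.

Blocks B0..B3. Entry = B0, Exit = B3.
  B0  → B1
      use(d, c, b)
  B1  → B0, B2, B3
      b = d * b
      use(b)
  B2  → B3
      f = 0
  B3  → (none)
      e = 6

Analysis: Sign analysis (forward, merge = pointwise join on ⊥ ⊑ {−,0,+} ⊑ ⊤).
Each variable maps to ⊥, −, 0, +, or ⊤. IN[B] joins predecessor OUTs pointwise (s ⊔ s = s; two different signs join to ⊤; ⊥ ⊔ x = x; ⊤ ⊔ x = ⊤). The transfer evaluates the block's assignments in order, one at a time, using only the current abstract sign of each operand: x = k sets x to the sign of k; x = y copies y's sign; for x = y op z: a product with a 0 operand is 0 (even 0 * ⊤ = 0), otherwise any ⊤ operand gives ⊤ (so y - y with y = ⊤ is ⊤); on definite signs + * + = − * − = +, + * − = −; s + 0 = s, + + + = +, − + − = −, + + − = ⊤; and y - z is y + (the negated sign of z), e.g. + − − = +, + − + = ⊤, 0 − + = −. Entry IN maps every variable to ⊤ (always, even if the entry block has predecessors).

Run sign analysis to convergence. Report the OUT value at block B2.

Answer: {a: ⊤, b: ⊤, c: ⊤, d: ⊤, e: ⊤, f: 0}

Trace:
Per-block solution:
  B0:  IN=(all ⊤)  OUT=(all ⊤)
  B1:  IN=(all ⊤)  OUT=(all ⊤)
  B2:  IN=(all ⊤)  OUT={f:0; rest ⊤}
  B3:  IN=(all ⊤)  OUT={e:+; rest ⊤}

Merge at B2: IN[B2] = OUT[B1] = {a: ⊤, b: ⊤, c: ⊤, d: ⊤, e: ⊤, f: ⊤}
Applying B2's transfer function to that IN value gives OUT[B2] (row B2 above).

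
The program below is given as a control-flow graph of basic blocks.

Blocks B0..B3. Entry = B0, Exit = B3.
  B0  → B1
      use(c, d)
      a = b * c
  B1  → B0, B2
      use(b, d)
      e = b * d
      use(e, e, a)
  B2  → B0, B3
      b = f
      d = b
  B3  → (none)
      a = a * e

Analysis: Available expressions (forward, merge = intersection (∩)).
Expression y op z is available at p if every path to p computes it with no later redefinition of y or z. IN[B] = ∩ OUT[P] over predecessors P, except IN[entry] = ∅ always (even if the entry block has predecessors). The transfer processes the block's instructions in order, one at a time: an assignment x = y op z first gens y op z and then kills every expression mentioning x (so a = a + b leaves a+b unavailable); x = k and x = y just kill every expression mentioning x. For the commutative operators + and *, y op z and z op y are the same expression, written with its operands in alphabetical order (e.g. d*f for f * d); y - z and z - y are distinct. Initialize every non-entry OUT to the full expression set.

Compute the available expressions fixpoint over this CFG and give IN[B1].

Answer: {b*c}

Derivation:
Converged values:
  B0:  IN={}  OUT={b*c}
  B1:  IN={b*c}  OUT={b*c, b*d}
  B2:  IN={b*c, b*d}  OUT={}
  B3:  IN={}  OUT={}

Merge at B1: IN[B1] = OUT[B0] = {b*c}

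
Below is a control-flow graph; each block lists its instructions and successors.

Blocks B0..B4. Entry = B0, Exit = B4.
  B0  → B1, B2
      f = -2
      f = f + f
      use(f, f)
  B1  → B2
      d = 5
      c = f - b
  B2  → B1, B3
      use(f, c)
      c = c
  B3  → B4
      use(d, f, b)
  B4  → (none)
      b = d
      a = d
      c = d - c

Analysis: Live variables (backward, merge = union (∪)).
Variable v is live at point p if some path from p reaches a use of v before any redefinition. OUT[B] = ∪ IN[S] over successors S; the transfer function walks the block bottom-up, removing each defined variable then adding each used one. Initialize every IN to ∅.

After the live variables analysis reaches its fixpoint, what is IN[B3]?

Fixpoint table:
  B0:  IN={b, c, d}  OUT={b, c, d, f}
  B1:  IN={b, f}  OUT={b, c, d, f}
  B2:  IN={b, c, d, f}  OUT={b, c, d, f}
  B3:  IN={b, c, d, f}  OUT={c, d}
  B4:  IN={c, d}  OUT={}

Merge at B3: OUT[B3] = IN[B4] = {c, d}
Applying B3's transfer function to that OUT value gives IN[B3] (row B3 above).

Answer: {b, c, d, f}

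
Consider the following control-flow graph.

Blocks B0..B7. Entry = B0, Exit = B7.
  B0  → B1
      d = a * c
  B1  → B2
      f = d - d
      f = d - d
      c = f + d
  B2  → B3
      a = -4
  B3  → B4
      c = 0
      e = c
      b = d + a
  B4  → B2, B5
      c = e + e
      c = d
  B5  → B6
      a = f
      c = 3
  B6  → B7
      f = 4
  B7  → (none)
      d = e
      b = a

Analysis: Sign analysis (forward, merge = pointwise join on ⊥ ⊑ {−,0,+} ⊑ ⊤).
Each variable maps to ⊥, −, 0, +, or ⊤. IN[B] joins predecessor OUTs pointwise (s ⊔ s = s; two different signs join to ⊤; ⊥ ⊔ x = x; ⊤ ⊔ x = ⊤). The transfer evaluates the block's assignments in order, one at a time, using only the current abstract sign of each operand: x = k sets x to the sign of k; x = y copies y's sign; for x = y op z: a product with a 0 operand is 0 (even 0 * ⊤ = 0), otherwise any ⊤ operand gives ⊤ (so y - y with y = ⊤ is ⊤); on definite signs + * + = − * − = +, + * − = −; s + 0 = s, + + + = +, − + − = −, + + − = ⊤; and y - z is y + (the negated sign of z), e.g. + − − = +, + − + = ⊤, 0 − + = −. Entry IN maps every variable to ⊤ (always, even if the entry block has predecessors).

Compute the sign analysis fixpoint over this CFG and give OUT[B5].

Per-block solution:
  B0:   IN=(all ⊤)   OUT=(all ⊤)
  B1:   IN=(all ⊤)   OUT=(all ⊤)
  B2:   IN=(all ⊤)   OUT={a:-; rest ⊤}
  B3:   IN={a:-; rest ⊤}   OUT={a:-, c:0, e:0; rest ⊤}
  B4:   IN={a:-, c:0, e:0; rest ⊤}   OUT={a:-, e:0; rest ⊤}
  B5:   IN={a:-, e:0; rest ⊤}   OUT={c:+, e:0; rest ⊤}
  B6:   IN={c:+, e:0; rest ⊤}   OUT={c:+, e:0, f:+; rest ⊤}
  B7:   IN={c:+, e:0, f:+; rest ⊤}   OUT={c:+, d:0, e:0, f:+; rest ⊤}

Merge at B5: IN[B5] = OUT[B4] = {a: -, b: ⊤, c: ⊤, d: ⊤, e: 0, f: ⊤}
Applying B5's transfer function to that IN value gives OUT[B5] (row B5 above).

Answer: {a: ⊤, b: ⊤, c: +, d: ⊤, e: 0, f: ⊤}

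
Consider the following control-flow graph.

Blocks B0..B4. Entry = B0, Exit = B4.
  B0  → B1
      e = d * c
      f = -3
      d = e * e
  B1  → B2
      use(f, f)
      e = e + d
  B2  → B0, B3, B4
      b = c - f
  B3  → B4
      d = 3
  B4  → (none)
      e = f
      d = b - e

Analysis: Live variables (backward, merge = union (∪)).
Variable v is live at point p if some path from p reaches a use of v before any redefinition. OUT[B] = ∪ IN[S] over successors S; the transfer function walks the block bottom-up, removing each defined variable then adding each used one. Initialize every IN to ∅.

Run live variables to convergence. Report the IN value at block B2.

Answer: {c, d, f}

Working:
Per-block solution:
  B0: | IN={c, d} | OUT={c, d, e, f}
  B1: | IN={c, d, e, f} | OUT={c, d, f}
  B2: | IN={c, d, f} | OUT={b, c, d, f}
  B3: | IN={b, f} | OUT={b, f}
  B4: | IN={b, f} | OUT={}

Merge at B2: OUT[B2] = IN[B0] ⊔ IN[B3] ⊔ IN[B4] = {b, c, d, f}
Applying B2's transfer function to that OUT value gives IN[B2] (row B2 above).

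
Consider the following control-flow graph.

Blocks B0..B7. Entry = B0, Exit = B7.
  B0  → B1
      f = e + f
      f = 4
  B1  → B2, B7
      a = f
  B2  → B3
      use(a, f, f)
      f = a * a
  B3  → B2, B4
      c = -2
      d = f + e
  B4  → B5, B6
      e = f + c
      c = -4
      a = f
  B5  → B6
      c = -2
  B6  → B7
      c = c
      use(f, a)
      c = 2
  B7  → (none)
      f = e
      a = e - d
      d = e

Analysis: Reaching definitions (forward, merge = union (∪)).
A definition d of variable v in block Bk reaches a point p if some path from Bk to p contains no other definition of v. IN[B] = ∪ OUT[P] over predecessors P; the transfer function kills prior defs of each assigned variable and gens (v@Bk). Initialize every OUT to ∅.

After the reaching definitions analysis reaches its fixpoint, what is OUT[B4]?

Converged values:
  B0: | IN={} | OUT={f@B0}
  B1: | IN={f@B0} | OUT={a@B1, f@B0}
  B2: | IN={a@B1, c@B3, d@B3, f@B0, f@B2} | OUT={a@B1, c@B3, d@B3, f@B2}
  B3: | IN={a@B1, c@B3, d@B3, f@B2} | OUT={a@B1, c@B3, d@B3, f@B2}
  B4: | IN={a@B1, c@B3, d@B3, f@B2} | OUT={a@B4, c@B4, d@B3, e@B4, f@B2}
  B5: | IN={a@B4, c@B4, d@B3, e@B4, f@B2} | OUT={a@B4, c@B5, d@B3, e@B4, f@B2}
  B6: | IN={a@B4, c@B4, c@B5, d@B3, e@B4, f@B2} | OUT={a@B4, c@B6, d@B3, e@B4, f@B2}
  B7: | IN={a@B1, a@B4, c@B6, d@B3, e@B4, f@B0, f@B2} | OUT={a@B7, c@B6, d@B7, e@B4, f@B7}

Merge at B4: IN[B4] = OUT[B3] = {a@B1, c@B3, d@B3, f@B2}
Applying B4's transfer function to that IN value gives OUT[B4] (row B4 above).

Answer: {a@B4, c@B4, d@B3, e@B4, f@B2}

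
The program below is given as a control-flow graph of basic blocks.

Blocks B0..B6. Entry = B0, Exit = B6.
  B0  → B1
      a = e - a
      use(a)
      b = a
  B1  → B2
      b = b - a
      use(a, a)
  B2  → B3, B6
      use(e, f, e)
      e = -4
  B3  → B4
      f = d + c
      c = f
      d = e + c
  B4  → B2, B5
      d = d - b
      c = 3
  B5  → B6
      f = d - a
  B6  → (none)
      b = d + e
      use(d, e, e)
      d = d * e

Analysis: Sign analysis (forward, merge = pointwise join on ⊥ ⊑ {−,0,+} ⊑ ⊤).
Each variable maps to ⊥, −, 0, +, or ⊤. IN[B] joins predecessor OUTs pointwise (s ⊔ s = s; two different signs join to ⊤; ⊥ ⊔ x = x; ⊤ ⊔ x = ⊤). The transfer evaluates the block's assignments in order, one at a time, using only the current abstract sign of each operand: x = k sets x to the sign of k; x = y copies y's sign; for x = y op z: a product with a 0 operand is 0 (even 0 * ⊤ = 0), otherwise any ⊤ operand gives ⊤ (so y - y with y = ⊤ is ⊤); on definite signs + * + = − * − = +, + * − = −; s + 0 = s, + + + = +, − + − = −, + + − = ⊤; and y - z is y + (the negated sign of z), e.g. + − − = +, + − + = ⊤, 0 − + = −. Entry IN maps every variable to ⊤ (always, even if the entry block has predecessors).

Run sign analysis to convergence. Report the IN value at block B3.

Answer: {a: ⊤, b: ⊤, c: ⊤, d: ⊤, e: -, f: ⊤}

Trace:
Converged values:
  B0:  IN=(all ⊤)  OUT=(all ⊤)
  B1:  IN=(all ⊤)  OUT=(all ⊤)
  B2:  IN=(all ⊤)  OUT={e:-; rest ⊤}
  B3:  IN={e:-; rest ⊤}  OUT={e:-; rest ⊤}
  B4:  IN={e:-; rest ⊤}  OUT={c:+, e:-; rest ⊤}
  B5:  IN={c:+, e:-; rest ⊤}  OUT={c:+, e:-; rest ⊤}
  B6:  IN={e:-; rest ⊤}  OUT={e:-; rest ⊤}

Merge at B3: IN[B3] = OUT[B2] = {a: ⊤, b: ⊤, c: ⊤, d: ⊤, e: -, f: ⊤}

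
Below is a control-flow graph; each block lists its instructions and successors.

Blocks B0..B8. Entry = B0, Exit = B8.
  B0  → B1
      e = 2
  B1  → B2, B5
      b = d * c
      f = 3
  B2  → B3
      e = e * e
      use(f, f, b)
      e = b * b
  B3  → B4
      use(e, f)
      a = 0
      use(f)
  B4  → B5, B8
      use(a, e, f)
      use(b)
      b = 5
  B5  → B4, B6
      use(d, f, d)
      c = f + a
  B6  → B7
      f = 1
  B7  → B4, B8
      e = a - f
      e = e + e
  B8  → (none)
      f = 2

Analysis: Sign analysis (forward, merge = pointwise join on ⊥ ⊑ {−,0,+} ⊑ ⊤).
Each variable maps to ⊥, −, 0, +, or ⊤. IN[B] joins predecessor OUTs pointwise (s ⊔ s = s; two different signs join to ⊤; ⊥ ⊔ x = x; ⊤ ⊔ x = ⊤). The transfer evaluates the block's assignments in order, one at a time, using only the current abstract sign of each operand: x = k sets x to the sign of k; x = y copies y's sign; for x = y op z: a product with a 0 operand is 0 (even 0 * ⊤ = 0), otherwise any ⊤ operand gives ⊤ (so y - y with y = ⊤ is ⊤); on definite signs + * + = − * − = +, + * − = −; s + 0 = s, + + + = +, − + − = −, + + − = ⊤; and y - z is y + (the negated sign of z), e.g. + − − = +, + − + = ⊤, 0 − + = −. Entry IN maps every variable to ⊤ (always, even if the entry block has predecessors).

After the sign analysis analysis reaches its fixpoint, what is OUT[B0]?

Per-block solution:
  B0:   IN=(all ⊤)   OUT={e:+; rest ⊤}
  B1:   IN={e:+; rest ⊤}   OUT={e:+, f:+; rest ⊤}
  B2:   IN={e:+, f:+; rest ⊤}   OUT={f:+; rest ⊤}
  B3:   IN={f:+; rest ⊤}   OUT={a:0, f:+; rest ⊤}
  B4:   IN={f:+; rest ⊤}   OUT={b:+, f:+; rest ⊤}
  B5:   IN={f:+; rest ⊤}   OUT={f:+; rest ⊤}
  B6:   IN={f:+; rest ⊤}   OUT={f:+; rest ⊤}
  B7:   IN={f:+; rest ⊤}   OUT={f:+; rest ⊤}
  B8:   IN={f:+; rest ⊤}   OUT={f:+; rest ⊤}

B0 is the boundary node: IN[B0] = {a: ⊤, b: ⊤, c: ⊤, d: ⊤, e: ⊤, f: ⊤}
Applying B0's transfer function to that IN value gives OUT[B0] (row B0 above).

Answer: {a: ⊤, b: ⊤, c: ⊤, d: ⊤, e: +, f: ⊤}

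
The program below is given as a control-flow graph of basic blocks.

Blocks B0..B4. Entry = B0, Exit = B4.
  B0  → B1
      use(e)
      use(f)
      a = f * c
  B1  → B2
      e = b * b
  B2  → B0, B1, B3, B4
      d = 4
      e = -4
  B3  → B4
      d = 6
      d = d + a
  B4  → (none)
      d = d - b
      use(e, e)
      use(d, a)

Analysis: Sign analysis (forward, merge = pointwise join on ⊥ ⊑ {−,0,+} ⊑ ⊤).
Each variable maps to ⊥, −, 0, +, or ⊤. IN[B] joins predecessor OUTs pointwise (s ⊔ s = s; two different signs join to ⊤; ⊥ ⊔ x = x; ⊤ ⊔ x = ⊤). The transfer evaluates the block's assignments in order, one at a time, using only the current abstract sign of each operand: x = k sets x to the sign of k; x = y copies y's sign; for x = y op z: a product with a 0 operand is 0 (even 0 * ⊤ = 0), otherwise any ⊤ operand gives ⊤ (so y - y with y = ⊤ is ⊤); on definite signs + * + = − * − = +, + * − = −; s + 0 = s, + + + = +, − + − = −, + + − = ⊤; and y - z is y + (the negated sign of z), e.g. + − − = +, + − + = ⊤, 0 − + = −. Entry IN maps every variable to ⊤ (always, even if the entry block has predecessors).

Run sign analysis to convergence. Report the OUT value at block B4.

Answer: {a: ⊤, b: ⊤, c: ⊤, d: ⊤, e: -, f: ⊤}

Derivation:
Converged values:
  B0: | IN=(all ⊤) | OUT=(all ⊤)
  B1: | IN=(all ⊤) | OUT=(all ⊤)
  B2: | IN=(all ⊤) | OUT={d:+, e:-; rest ⊤}
  B3: | IN={d:+, e:-; rest ⊤} | OUT={e:-; rest ⊤}
  B4: | IN={e:-; rest ⊤} | OUT={e:-; rest ⊤}

Merge at B4: IN[B4] = OUT[B2] ⊔ OUT[B3] = {a: ⊤, b: ⊤, c: ⊤, d: ⊤, e: -, f: ⊤}
Applying B4's transfer function to that IN value gives OUT[B4] (row B4 above).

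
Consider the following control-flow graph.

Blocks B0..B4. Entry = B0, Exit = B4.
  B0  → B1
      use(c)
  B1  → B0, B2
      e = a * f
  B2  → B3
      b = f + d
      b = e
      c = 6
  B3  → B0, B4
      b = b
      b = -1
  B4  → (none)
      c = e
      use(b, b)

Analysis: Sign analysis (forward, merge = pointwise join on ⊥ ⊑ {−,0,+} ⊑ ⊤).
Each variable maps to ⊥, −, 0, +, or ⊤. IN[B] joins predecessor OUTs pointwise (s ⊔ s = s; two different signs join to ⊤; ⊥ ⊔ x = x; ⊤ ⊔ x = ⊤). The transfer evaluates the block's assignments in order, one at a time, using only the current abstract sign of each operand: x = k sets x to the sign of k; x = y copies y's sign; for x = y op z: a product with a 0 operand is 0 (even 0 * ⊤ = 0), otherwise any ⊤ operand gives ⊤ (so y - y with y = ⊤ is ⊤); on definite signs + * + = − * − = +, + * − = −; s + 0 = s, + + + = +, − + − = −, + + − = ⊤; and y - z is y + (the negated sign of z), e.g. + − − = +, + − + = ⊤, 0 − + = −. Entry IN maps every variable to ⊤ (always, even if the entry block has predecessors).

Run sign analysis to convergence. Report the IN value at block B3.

Answer: {a: ⊤, b: ⊤, c: +, d: ⊤, e: ⊤, f: ⊤}

Derivation:
Converged values:
  B0:  IN=(all ⊤)  OUT=(all ⊤)
  B1:  IN=(all ⊤)  OUT=(all ⊤)
  B2:  IN=(all ⊤)  OUT={c:+; rest ⊤}
  B3:  IN={c:+; rest ⊤}  OUT={b:-, c:+; rest ⊤}
  B4:  IN={b:-, c:+; rest ⊤}  OUT={b:-; rest ⊤}

Merge at B3: IN[B3] = OUT[B2] = {a: ⊤, b: ⊤, c: +, d: ⊤, e: ⊤, f: ⊤}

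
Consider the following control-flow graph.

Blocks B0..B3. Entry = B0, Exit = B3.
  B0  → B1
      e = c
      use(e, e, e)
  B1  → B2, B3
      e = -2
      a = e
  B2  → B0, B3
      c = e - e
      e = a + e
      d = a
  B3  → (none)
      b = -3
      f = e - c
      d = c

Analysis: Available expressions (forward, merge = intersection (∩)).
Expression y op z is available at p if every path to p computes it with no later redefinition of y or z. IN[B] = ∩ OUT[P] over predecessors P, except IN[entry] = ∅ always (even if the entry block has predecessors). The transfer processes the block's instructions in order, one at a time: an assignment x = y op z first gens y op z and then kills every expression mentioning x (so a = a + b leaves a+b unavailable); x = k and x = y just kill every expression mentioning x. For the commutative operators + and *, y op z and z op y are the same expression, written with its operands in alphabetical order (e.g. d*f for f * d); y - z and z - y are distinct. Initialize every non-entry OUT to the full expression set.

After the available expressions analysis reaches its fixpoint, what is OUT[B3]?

Answer: {e-c}

Working:
Converged values:
  B0: | IN={} | OUT={}
  B1: | IN={} | OUT={}
  B2: | IN={} | OUT={}
  B3: | IN={} | OUT={e-c}

Merge at B3: IN[B3] = OUT[B1] ∩ OUT[B2] = {}
Applying B3's transfer function to that IN value gives OUT[B3] (row B3 above).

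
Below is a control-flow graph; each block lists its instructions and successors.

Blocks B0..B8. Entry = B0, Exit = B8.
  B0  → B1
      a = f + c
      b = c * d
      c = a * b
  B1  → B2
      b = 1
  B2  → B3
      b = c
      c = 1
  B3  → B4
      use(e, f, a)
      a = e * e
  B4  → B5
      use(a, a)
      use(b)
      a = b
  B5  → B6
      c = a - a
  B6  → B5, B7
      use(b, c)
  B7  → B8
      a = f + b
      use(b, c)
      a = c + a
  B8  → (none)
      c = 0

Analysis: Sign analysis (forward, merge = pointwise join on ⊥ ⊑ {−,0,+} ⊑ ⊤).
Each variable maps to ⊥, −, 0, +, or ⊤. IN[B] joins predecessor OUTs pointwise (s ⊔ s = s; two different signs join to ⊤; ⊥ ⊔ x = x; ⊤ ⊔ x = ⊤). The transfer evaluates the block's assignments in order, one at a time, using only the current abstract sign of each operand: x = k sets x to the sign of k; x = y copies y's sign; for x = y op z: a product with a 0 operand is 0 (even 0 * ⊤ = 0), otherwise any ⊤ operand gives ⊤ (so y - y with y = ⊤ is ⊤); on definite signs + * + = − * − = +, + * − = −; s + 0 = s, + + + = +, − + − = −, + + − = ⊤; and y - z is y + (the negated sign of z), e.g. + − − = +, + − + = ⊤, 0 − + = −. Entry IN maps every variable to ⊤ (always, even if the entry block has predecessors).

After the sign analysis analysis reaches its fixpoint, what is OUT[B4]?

Per-block solution:
  B0:   IN=(all ⊤)   OUT=(all ⊤)
  B1:   IN=(all ⊤)   OUT={b:+; rest ⊤}
  B2:   IN={b:+; rest ⊤}   OUT={c:+; rest ⊤}
  B3:   IN={c:+; rest ⊤}   OUT={c:+; rest ⊤}
  B4:   IN={c:+; rest ⊤}   OUT={c:+; rest ⊤}
  B5:   IN=(all ⊤)   OUT=(all ⊤)
  B6:   IN=(all ⊤)   OUT=(all ⊤)
  B7:   IN=(all ⊤)   OUT=(all ⊤)
  B8:   IN=(all ⊤)   OUT={c:0; rest ⊤}

Merge at B4: IN[B4] = OUT[B3] = {a: ⊤, b: ⊤, c: +, d: ⊤, e: ⊤, f: ⊤}
Applying B4's transfer function to that IN value gives OUT[B4] (row B4 above).

Answer: {a: ⊤, b: ⊤, c: +, d: ⊤, e: ⊤, f: ⊤}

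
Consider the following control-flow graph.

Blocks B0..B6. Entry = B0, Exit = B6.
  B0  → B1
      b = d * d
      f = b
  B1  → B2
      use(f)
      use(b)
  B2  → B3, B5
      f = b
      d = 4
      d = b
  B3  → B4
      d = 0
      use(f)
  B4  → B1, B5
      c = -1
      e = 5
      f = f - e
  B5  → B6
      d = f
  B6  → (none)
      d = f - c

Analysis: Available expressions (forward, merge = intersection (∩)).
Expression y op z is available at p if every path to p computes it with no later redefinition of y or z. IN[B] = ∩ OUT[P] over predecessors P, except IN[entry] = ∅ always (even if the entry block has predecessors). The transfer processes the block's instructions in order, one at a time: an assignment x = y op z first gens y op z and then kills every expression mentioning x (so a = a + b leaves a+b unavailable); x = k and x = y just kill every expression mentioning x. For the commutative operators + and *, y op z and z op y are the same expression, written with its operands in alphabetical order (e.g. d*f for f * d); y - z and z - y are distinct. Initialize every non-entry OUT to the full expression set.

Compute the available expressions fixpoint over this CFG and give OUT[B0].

Per-block solution:
  B0: | IN={} | OUT={d*d}
  B1: | IN={} | OUT={}
  B2: | IN={} | OUT={}
  B3: | IN={} | OUT={}
  B4: | IN={} | OUT={}
  B5: | IN={} | OUT={}
  B6: | IN={} | OUT={f-c}

B0 is the boundary node: IN[B0] = {}
Applying B0's transfer function to that IN value gives OUT[B0] (row B0 above).

Answer: {d*d}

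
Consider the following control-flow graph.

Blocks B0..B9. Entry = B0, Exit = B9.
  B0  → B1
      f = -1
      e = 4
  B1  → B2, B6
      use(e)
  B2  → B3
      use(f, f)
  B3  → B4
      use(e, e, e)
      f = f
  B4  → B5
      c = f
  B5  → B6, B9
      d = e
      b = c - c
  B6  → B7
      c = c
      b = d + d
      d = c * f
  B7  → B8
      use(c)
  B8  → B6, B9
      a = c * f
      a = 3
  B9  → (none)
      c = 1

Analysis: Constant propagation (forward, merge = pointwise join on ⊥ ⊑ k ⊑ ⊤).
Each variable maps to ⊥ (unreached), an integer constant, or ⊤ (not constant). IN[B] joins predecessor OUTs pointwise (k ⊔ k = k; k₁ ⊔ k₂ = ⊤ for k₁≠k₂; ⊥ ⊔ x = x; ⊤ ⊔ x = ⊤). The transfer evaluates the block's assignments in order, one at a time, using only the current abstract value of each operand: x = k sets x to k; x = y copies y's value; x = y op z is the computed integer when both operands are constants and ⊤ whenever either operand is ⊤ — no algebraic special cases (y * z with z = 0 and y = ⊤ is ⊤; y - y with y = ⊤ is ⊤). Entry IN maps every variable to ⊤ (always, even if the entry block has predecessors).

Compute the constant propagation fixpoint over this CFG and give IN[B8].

Fixpoint table:
  B0:  IN=(all ⊤)  OUT={e:4, f:-1; rest ⊤}
  B1:  IN={e:4, f:-1; rest ⊤}  OUT={e:4, f:-1; rest ⊤}
  B2:  IN={e:4, f:-1; rest ⊤}  OUT={e:4, f:-1; rest ⊤}
  B3:  IN={e:4, f:-1; rest ⊤}  OUT={e:4, f:-1; rest ⊤}
  B4:  IN={e:4, f:-1; rest ⊤}  OUT={c:-1, e:4, f:-1; rest ⊤}
  B5:  IN={c:-1, e:4, f:-1; rest ⊤}  OUT={b:0, c:-1, d:4, e:4, f:-1; rest ⊤}
  B6:  IN={e:4, f:-1; rest ⊤}  OUT={e:4, f:-1; rest ⊤}
  B7:  IN={e:4, f:-1; rest ⊤}  OUT={e:4, f:-1; rest ⊤}
  B8:  IN={e:4, f:-1; rest ⊤}  OUT={a:3, e:4, f:-1; rest ⊤}
  B9:  IN={e:4, f:-1; rest ⊤}  OUT={c:1, e:4, f:-1; rest ⊤}

Merge at B8: IN[B8] = OUT[B7] = {a: ⊤, b: ⊤, c: ⊤, d: ⊤, e: 4, f: -1}

Answer: {a: ⊤, b: ⊤, c: ⊤, d: ⊤, e: 4, f: -1}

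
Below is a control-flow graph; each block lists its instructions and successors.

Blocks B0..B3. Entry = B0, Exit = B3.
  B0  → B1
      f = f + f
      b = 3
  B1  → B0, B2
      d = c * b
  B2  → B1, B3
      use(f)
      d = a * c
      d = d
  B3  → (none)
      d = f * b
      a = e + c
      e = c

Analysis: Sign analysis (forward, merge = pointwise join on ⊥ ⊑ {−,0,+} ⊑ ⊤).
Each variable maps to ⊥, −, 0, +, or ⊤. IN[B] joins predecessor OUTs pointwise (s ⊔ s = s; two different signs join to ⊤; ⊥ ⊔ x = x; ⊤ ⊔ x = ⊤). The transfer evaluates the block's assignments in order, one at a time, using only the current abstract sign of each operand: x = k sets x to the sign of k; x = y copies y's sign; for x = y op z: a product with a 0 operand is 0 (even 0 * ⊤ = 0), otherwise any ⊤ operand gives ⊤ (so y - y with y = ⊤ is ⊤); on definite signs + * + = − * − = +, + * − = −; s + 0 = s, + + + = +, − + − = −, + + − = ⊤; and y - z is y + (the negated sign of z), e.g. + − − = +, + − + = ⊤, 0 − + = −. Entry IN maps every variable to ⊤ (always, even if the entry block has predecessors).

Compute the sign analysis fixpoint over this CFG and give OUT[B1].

Per-block solution:
  B0:  IN=(all ⊤)  OUT={b:+; rest ⊤}
  B1:  IN={b:+; rest ⊤}  OUT={b:+; rest ⊤}
  B2:  IN={b:+; rest ⊤}  OUT={b:+; rest ⊤}
  B3:  IN={b:+; rest ⊤}  OUT={b:+; rest ⊤}

Merge at B1: IN[B1] = OUT[B0] ⊔ OUT[B2] = {a: ⊤, b: +, c: ⊤, d: ⊤, e: ⊤, f: ⊤}
Applying B1's transfer function to that IN value gives OUT[B1] (row B1 above).

Answer: {a: ⊤, b: +, c: ⊤, d: ⊤, e: ⊤, f: ⊤}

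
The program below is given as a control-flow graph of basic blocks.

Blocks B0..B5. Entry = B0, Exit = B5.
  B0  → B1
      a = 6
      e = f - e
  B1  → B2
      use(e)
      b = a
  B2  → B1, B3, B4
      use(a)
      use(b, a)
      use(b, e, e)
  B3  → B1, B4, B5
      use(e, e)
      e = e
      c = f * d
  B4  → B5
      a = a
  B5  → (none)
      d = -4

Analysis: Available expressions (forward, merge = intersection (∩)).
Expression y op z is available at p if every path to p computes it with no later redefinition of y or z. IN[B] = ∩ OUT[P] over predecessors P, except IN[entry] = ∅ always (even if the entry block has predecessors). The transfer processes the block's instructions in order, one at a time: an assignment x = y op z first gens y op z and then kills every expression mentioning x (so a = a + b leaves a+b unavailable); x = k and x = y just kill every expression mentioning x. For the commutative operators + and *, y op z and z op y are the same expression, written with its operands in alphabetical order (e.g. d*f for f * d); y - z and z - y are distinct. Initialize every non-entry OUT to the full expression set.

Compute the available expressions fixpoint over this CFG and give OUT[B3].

Answer: {d*f}

Derivation:
Converged values:
  B0: | IN={} | OUT={}
  B1: | IN={} | OUT={}
  B2: | IN={} | OUT={}
  B3: | IN={} | OUT={d*f}
  B4: | IN={} | OUT={}
  B5: | IN={} | OUT={}

Merge at B3: IN[B3] = OUT[B2] = {}
Applying B3's transfer function to that IN value gives OUT[B3] (row B3 above).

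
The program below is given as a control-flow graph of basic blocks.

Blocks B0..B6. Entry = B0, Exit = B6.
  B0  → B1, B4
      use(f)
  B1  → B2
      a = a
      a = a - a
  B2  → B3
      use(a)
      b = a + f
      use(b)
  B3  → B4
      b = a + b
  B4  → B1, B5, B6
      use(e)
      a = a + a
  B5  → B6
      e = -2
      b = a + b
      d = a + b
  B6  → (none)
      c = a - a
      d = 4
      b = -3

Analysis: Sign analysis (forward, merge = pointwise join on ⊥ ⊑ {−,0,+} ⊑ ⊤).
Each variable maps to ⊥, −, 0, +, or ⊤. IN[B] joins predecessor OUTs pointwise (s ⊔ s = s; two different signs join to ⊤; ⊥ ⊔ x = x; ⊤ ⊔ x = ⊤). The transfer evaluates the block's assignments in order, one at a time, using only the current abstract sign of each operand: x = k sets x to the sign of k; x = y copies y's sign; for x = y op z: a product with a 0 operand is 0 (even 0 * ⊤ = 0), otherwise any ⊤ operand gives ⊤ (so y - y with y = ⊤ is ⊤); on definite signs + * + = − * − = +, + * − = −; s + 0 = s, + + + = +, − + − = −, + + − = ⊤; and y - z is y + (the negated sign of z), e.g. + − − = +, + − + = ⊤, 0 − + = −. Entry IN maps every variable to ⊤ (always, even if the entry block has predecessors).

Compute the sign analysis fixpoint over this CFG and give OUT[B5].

Answer: {a: ⊤, b: ⊤, c: ⊤, d: ⊤, e: -, f: ⊤}

Derivation:
Fixpoint table:
  B0: | IN=(all ⊤) | OUT=(all ⊤)
  B1: | IN=(all ⊤) | OUT=(all ⊤)
  B2: | IN=(all ⊤) | OUT=(all ⊤)
  B3: | IN=(all ⊤) | OUT=(all ⊤)
  B4: | IN=(all ⊤) | OUT=(all ⊤)
  B5: | IN=(all ⊤) | OUT={e:-; rest ⊤}
  B6: | IN=(all ⊤) | OUT={b:-, d:+; rest ⊤}

Merge at B5: IN[B5] = OUT[B4] = {a: ⊤, b: ⊤, c: ⊤, d: ⊤, e: ⊤, f: ⊤}
Applying B5's transfer function to that IN value gives OUT[B5] (row B5 above).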